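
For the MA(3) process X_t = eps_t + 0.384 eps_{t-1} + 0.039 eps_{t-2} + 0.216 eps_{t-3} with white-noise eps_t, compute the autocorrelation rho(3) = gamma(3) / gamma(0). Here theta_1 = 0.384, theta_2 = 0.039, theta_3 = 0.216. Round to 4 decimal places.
\rho(3) = 0.1807

For an MA(q) process with theta_0 = 1, the autocovariance is
  gamma(k) = sigma^2 * sum_{i=0..q-k} theta_i * theta_{i+k},
and rho(k) = gamma(k) / gamma(0). Sigma^2 cancels.
  numerator   = (1)*(0.216) = 0.216.
  denominator = (1)^2 + (0.384)^2 + (0.039)^2 + (0.216)^2 = 1.195633.
  rho(3) = 0.216 / 1.195633 = 0.1807.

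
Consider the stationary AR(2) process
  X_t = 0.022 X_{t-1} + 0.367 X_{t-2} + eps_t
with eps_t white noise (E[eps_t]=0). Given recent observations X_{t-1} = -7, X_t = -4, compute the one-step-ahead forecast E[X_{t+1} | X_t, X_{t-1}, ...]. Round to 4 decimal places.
E[X_{t+1} \mid \mathcal F_t] = -2.6570

For an AR(p) model X_t = c + sum_i phi_i X_{t-i} + eps_t, the
one-step-ahead conditional mean is
  E[X_{t+1} | X_t, ...] = c + sum_i phi_i X_{t+1-i}.
Substitute known values:
  E[X_{t+1} | ...] = (0.022) * (-4) + (0.367) * (-7)
                   = -2.6570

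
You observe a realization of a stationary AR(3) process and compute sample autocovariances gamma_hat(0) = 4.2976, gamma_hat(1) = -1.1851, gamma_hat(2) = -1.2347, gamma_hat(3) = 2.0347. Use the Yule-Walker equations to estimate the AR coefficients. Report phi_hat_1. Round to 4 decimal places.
\hat\phi_{1} = -0.2560

The Yule-Walker equations for an AR(p) process read, in matrix form,
  Gamma_p phi = r_p,   with   (Gamma_p)_{ij} = gamma(|i - j|),
                       (r_p)_i = gamma(i),   i,j = 1..p.
Substitute the sample gammas (Toeplitz matrix and right-hand side of size 3):
  Gamma_p = [[4.2976, -1.1851, -1.2347], [-1.1851, 4.2976, -1.1851], [-1.2347, -1.1851, 4.2976]]
  r_p     = [-1.1851, -1.2347, 2.0347]
Written out (R1..R3):
  (R1) 4.2976 phi_1 - 1.1851 phi_2 - 1.2347 phi_3 = -1.1851
  (R2) -1.1851 phi_1 + 4.2976 phi_2 - 1.1851 phi_3 = -1.2347
  (R3) -1.2347 phi_1 - 1.1851 phi_2 + 4.2976 phi_3 = 2.0347
Gaussian elimination:
  R2 <- R2 - (-1.1851/4.2976) R1 = R2 - (-0.275759) R1:  3.970799 phi_2 - 1.525579 phi_3 = -1.561501
  R3 <- R3 - (-1.2347/4.2976) R1 = R3 - (-0.2873) R1:  -1.525579 phi_2 + 3.942871 phi_3 = 1.694221
  R3 <- R3 - (-1.525579/3.970799) R2 = R3 - (-0.3842) R2:  3.356744 phi_3 = 1.094293
Back-substitution:
  phi_hat_3 = 1.094293 / 3.356744 = 0.325998
  phi_hat_2 = (-1.561501 - (-1.525579)(0.325998)) / 3.970799 = -0.267998
  phi_hat_1 = (-1.1851 - (-1.1851)(-0.267998) - (-1.2347)(0.325998)) / 4.2976 = -0.256002
So phi_hat = [-0.2560, -0.2680, 0.3260].
Therefore phi_hat_1 = -0.2560.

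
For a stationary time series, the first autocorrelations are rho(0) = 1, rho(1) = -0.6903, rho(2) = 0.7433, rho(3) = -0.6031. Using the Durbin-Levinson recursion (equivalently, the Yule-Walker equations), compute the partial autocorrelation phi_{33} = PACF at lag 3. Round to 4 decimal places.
\phi_{33} = 0.0008

The PACF at lag k is phi_{kk}, the last component of the solution
to the Yule-Walker system G_k phi = r_k where
  (G_k)_{ij} = rho(|i - j|), (r_k)_i = rho(i), i,j = 1..k.
Equivalently, Durbin-Levinson gives phi_{kk} iteratively:
  phi_{11} = rho(1)
  phi_{kk} = [rho(k) - sum_{j=1..k-1} phi_{k-1,j} rho(k-j)]
            / [1 - sum_{j=1..k-1} phi_{k-1,j} rho(j)],
  phi_{k,j} = phi_{k-1,j} - phi_{kk} phi_{k-1,k-j},  j = 1..k-1.
Step k = 1:
  phi_11 = rho(1) = -0.6903.
Step k = 2:
  phi_22 = [rho(2) - phi_11 rho(1)] / [1 - phi_11 rho(1)] = [0.7433 - (-0.6903)(-0.6903)] / [1 - (-0.6903)(-0.6903)]
         = 0.26678591 / 0.52348591 = 0.509633.
  Update: phi_21 = phi_11 - phi_22 phi_11 = -0.6903 - (0.509633)(-0.6903) = -0.3385.
Step k = 3:
  phi_33 = [rho(3) - phi_21 rho(2) - phi_22 rho(1)] / [1 - phi_21 rho(1) - phi_22 rho(2)]
    numerator   = -0.6031 - (-0.3385)(0.7433) - (0.509633)(-0.6903) = 0.00030704
    denominator = 1 - (-0.3385)(-0.6903) - (0.509633)(0.7433) = 0.3875229
  phi_33 = 0.00030704 / 0.3875229 = 0.0008.
Therefore phi_{33} = 0.0008.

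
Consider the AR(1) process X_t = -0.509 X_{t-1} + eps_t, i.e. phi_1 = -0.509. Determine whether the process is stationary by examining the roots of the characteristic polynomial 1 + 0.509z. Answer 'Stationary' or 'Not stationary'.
\text{Stationary}

The AR(p) characteristic polynomial is P(z) = 1 + 0.509z.
Stationarity requires all roots to lie outside the unit circle, i.e. |z| > 1 for every root.
This is linear in z: 1 + (0.509) z = 0  =>  z = -1/(0.509) = -1.964637,  |z| = 1.964637.
Moduli of all roots: 1.9646.
All moduli strictly greater than 1? Yes.
Verdict: Stationary.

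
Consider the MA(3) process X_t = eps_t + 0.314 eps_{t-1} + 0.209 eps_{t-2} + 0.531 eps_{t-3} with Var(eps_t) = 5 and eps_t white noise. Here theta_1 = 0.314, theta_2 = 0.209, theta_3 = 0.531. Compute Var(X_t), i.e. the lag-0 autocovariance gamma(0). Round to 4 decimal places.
\gamma(0) = 7.1212

For an MA(q) process X_t = eps_t + sum_i theta_i eps_{t-i} with
Var(eps_t) = sigma^2, the variance is
  gamma(0) = sigma^2 * (1 + sum_i theta_i^2).
  sum_i theta_i^2 = (0.314)^2 + (0.209)^2 + (0.531)^2 = 0.098596 + 0.043681 + 0.281961 = 0.424238.
  gamma(0) = 5 * (1 + 0.424238) = 5 * 1.424238 = 7.12119, which rounds to 7.1212.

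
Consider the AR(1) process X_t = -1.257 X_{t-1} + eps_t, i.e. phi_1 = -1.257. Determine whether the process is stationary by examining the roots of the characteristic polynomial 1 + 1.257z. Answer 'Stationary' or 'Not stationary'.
\text{Not stationary}

The AR(p) characteristic polynomial is P(z) = 1 + 1.257z.
Stationarity requires all roots to lie outside the unit circle, i.e. |z| > 1 for every root.
This is linear in z: 1 + (1.257) z = 0  =>  z = -1/(1.257) = -0.795545,  |z| = 0.795545.
Moduli of all roots: 0.7955.
All moduli strictly greater than 1? No.
Verdict: Not stationary.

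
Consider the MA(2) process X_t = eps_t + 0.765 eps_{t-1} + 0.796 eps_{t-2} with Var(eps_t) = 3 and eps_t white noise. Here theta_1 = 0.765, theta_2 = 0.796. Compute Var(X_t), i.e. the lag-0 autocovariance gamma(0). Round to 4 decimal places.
\gamma(0) = 6.6565

For an MA(q) process X_t = eps_t + sum_i theta_i eps_{t-i} with
Var(eps_t) = sigma^2, the variance is
  gamma(0) = sigma^2 * (1 + sum_i theta_i^2).
  sum_i theta_i^2 = (0.765)^2 + (0.796)^2 = 0.585225 + 0.633616 = 1.218841.
  gamma(0) = 3 * (1 + 1.218841) = 3 * 2.218841 = 6.656523, which rounds to 6.6565.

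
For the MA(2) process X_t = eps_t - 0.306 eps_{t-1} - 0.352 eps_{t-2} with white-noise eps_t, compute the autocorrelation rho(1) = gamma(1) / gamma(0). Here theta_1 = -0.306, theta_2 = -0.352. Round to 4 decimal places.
\rho(1) = -0.1629

For an MA(q) process with theta_0 = 1, the autocovariance is
  gamma(k) = sigma^2 * sum_{i=0..q-k} theta_i * theta_{i+k},
and rho(k) = gamma(k) / gamma(0). Sigma^2 cancels.
  numerator   = (1)*(-0.306) + (-0.306)*(-0.352) = -0.198288.
  denominator = (1)^2 + (-0.306)^2 + (-0.352)^2 = 1.21754.
  rho(1) = -0.198288 / 1.21754 = -0.1629.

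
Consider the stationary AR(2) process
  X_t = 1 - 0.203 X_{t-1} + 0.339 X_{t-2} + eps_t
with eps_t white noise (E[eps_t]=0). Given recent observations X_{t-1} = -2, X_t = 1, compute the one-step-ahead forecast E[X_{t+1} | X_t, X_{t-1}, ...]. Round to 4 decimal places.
E[X_{t+1} \mid \mathcal F_t] = 0.1190

For an AR(p) model X_t = c + sum_i phi_i X_{t-i} + eps_t, the
one-step-ahead conditional mean is
  E[X_{t+1} | X_t, ...] = c + sum_i phi_i X_{t+1-i}.
Substitute known values:
  E[X_{t+1} | ...] = 1 + (-0.203) * (1) + (0.339) * (-2)
                   = 0.1190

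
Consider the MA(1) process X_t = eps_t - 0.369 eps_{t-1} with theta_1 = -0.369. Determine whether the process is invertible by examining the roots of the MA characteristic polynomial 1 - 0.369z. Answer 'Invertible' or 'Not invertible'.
\text{Invertible}

The MA(q) characteristic polynomial is P(z) = 1 - 0.369z.
Invertibility requires all roots to lie outside the unit circle, i.e. |z| > 1 for every root.
This is linear in z: 1 + (-0.369) z = 0  =>  z = -1/(-0.369) = 2.710027,  |z| = 2.710027.
Moduli of all roots: 2.7100.
All moduli strictly greater than 1? Yes.
Verdict: Invertible.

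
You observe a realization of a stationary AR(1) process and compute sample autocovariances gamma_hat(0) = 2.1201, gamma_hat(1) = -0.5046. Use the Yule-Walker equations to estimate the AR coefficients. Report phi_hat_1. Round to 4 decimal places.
\hat\phi_{1} = -0.2380

The Yule-Walker equations for an AR(p) process read, in matrix form,
  Gamma_p phi = r_p,   with   (Gamma_p)_{ij} = gamma(|i - j|),
                       (r_p)_i = gamma(i),   i,j = 1..p.
Substitute the sample gammas (Toeplitz matrix and right-hand side of size 1):
  Gamma_p = [[2.1201]]
  r_p     = [-0.5046]
With p = 1 this is the single equation gamma(0) phi_1 = gamma(1):
  phi_hat_1 = gamma(1) / gamma(0) = -0.5046 / 2.1201 = -0.2380.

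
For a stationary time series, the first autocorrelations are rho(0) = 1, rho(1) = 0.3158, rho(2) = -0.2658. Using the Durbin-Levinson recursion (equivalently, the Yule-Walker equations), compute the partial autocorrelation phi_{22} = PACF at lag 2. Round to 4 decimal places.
\phi_{22} = -0.4060

The PACF at lag k is phi_{kk}, the last component of the solution
to the Yule-Walker system G_k phi = r_k where
  (G_k)_{ij} = rho(|i - j|), (r_k)_i = rho(i), i,j = 1..k.
Equivalently, Durbin-Levinson gives phi_{kk} iteratively:
  phi_{11} = rho(1)
  phi_{kk} = [rho(k) - sum_{j=1..k-1} phi_{k-1,j} rho(k-j)]
            / [1 - sum_{j=1..k-1} phi_{k-1,j} rho(j)],
  phi_{k,j} = phi_{k-1,j} - phi_{kk} phi_{k-1,k-j},  j = 1..k-1.
Step k = 1:
  phi_11 = rho(1) = 0.3158.
Step k = 2:
  phi_22 = [rho(2) - phi_11 rho(1)] / [1 - phi_11 rho(1)] = [-0.2658 - (0.3158)(0.3158)] / [1 - (0.3158)(0.3158)]
         = -0.36552964 / 0.90027036 = -0.406.
Therefore phi_{22} = -0.4060.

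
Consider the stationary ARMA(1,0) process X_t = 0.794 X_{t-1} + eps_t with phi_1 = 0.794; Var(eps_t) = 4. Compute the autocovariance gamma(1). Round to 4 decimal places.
\gamma(1) = 8.5939

Multiply the model equation by X_{t-k} and take expectations. With theta_0 = psi_0 = 1 and psi_j the MA(infinity) weights, this gives
  gamma(k) - sum_i phi_i gamma(k-i) = c_k,
  c_k = sigma^2 * sum_{j=k..q} theta_j psi_{j-k}   (c_k = 0 for k > q),
using gamma(-m) = gamma(m).
Pure AR (q = 0): c_0 = sigma^2 = 4, c_k = 0 for k >= 1.
Equations for k = 0 and k = 1 (AR order 1):
  gamma(0) = phi_1 gamma(1) + c_0
  gamma(1) = phi_1 gamma(0) + c_1
Substituting the second into the first: gamma(0) (1 - phi_1^2) = c_0 + phi_1 c_1, so
  gamma(0) = c_0 / (1 - phi_1^2) = 4 / (1 - (0.794)^2) = 4 / 0.369564 = 10.823565.
  gamma(1) = phi_1 gamma(0) = (0.794)(10.823565) = 8.593911.
Therefore gamma(1) = 8.5939 (to 4 decimal places).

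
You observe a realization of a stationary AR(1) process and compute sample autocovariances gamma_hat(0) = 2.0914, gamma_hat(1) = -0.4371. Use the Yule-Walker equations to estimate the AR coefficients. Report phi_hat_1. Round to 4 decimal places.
\hat\phi_{1} = -0.2090

The Yule-Walker equations for an AR(p) process read, in matrix form,
  Gamma_p phi = r_p,   with   (Gamma_p)_{ij} = gamma(|i - j|),
                       (r_p)_i = gamma(i),   i,j = 1..p.
Substitute the sample gammas (Toeplitz matrix and right-hand side of size 1):
  Gamma_p = [[2.0914]]
  r_p     = [-0.4371]
With p = 1 this is the single equation gamma(0) phi_1 = gamma(1):
  phi_hat_1 = gamma(1) / gamma(0) = -0.4371 / 2.0914 = -0.2090.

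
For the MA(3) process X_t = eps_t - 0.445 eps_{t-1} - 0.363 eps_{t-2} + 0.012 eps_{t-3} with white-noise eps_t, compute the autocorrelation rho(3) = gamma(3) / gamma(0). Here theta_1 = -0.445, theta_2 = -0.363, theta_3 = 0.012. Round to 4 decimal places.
\rho(3) = 0.0090

For an MA(q) process with theta_0 = 1, the autocovariance is
  gamma(k) = sigma^2 * sum_{i=0..q-k} theta_i * theta_{i+k},
and rho(k) = gamma(k) / gamma(0). Sigma^2 cancels.
  numerator   = (1)*(0.012) = 0.012.
  denominator = (1)^2 + (-0.445)^2 + (-0.363)^2 + (0.012)^2 = 1.329938.
  rho(3) = 0.012 / 1.329938 = 0.0090.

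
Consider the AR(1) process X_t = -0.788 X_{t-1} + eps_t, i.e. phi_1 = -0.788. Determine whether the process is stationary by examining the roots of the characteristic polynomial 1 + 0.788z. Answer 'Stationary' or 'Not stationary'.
\text{Stationary}

The AR(p) characteristic polynomial is P(z) = 1 + 0.788z.
Stationarity requires all roots to lie outside the unit circle, i.e. |z| > 1 for every root.
This is linear in z: 1 + (0.788) z = 0  =>  z = -1/(0.788) = -1.269036,  |z| = 1.269036.
Moduli of all roots: 1.2690.
All moduli strictly greater than 1? Yes.
Verdict: Stationary.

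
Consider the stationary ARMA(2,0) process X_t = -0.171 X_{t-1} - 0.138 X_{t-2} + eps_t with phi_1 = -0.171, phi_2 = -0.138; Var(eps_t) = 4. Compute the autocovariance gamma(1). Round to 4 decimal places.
\gamma(1) = -0.6269

Multiply the model equation by X_{t-k} and take expectations. With theta_0 = psi_0 = 1 and psi_j the MA(infinity) weights, this gives
  gamma(k) - sum_i phi_i gamma(k-i) = c_k,
  c_k = sigma^2 * sum_{j=k..q} theta_j psi_{j-k}   (c_k = 0 for k > q),
using gamma(-m) = gamma(m).
Pure AR (q = 0): c_0 = sigma^2 = 4, c_k = 0 for k >= 1.
Equations for k = 0, 1, 2 (AR order 2, c_2 = 0):
  (E0) gamma(0) = phi_1 gamma(1) + phi_2 gamma(2) + c_0
  (E1) gamma(1) = phi_1 gamma(0) + phi_2 gamma(1) + c_1
  (E2) gamma(2) = phi_1 gamma(1) + phi_2 gamma(0)
From (E1): gamma(1) = A gamma(0) + B with
  A = phi_1 / (1 - phi_2) = -0.171 / 1.138 = -0.150264,   B = c_1 / (1 - phi_2) = 0 / 1.138 = 0.
Insert (E2) into (E0): gamma(0) (1 - phi_2^2) = phi_1 (1 + phi_2) gamma(1) + c_0.
  phi_1 (1 + phi_2) = (-0.171)(0.862) = -0.147402,   1 - phi_2^2 = 0.980956.
Replace gamma(1) by A gamma(0) + B and collect gamma(0):
  gamma(0) [0.980956 - (-0.147402)(-0.150264)] = c_0 = 4
  gamma(0) * 0.958807 = 4
  gamma(0) = 4 / 0.958807 = 4.171852.
  gamma(1) = A gamma(0) = (-0.150264)(4.171852) = -0.626878.
Therefore gamma(1) = -0.6269 (to 4 decimal places).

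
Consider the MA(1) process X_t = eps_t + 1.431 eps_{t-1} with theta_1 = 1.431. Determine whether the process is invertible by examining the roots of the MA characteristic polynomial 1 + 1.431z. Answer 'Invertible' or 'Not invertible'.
\text{Not invertible}

The MA(q) characteristic polynomial is P(z) = 1 + 1.431z.
Invertibility requires all roots to lie outside the unit circle, i.e. |z| > 1 for every root.
This is linear in z: 1 + (1.431) z = 0  =>  z = -1/(1.431) = -0.698812,  |z| = 0.698812.
Moduli of all roots: 0.6988.
All moduli strictly greater than 1? No.
Verdict: Not invertible.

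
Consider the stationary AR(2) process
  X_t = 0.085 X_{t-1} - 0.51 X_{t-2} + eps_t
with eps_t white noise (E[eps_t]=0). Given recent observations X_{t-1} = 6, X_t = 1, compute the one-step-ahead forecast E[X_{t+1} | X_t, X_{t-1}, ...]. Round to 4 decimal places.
E[X_{t+1} \mid \mathcal F_t] = -2.9750

For an AR(p) model X_t = c + sum_i phi_i X_{t-i} + eps_t, the
one-step-ahead conditional mean is
  E[X_{t+1} | X_t, ...] = c + sum_i phi_i X_{t+1-i}.
Substitute known values:
  E[X_{t+1} | ...] = (0.085) * (1) + (-0.51) * (6)
                   = -2.9750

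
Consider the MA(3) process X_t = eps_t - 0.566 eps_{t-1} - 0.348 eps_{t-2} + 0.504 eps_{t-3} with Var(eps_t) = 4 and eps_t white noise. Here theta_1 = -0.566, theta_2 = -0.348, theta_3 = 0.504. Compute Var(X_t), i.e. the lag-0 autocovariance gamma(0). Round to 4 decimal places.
\gamma(0) = 6.7819

For an MA(q) process X_t = eps_t + sum_i theta_i eps_{t-i} with
Var(eps_t) = sigma^2, the variance is
  gamma(0) = sigma^2 * (1 + sum_i theta_i^2).
  sum_i theta_i^2 = (-0.566)^2 + (-0.348)^2 + (0.504)^2 = 0.320356 + 0.121104 + 0.254016 = 0.695476.
  gamma(0) = 4 * (1 + 0.695476) = 4 * 1.695476 = 6.781904, which rounds to 6.7819.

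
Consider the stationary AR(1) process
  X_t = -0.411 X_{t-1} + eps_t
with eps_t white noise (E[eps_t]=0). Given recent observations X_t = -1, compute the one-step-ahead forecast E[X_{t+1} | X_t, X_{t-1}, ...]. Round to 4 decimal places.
E[X_{t+1} \mid \mathcal F_t] = 0.4110

For an AR(p) model X_t = c + sum_i phi_i X_{t-i} + eps_t, the
one-step-ahead conditional mean is
  E[X_{t+1} | X_t, ...] = c + sum_i phi_i X_{t+1-i}.
Substitute known values:
  E[X_{t+1} | ...] = (-0.411) * (-1)
                   = 0.4110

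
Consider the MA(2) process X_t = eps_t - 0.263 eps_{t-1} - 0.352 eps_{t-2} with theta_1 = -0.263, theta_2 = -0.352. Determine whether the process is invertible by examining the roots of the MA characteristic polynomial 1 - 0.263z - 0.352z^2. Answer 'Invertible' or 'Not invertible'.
\text{Invertible}

The MA(q) characteristic polynomial is P(z) = 1 - 0.263z - 0.352z^2.
Invertibility requires all roots to lie outside the unit circle, i.e. |z| > 1 for every root.
Set 1 + (-0.263) z + (-0.352) z^2 = 0, i.e. a z^2 + b z + c = 0 with a = -0.352, b = -0.263, c = 1.
Discriminant D = b^2 - 4ac = (-0.263)^2 - 4*(-0.352)*1 = 0.069169 - (-1.408) = 1.477169.
D >= 0, so the roots are real: z = (-b +/- sqrt(D)) / (2a) = (0.263 +/- 1.215388) / (-0.704).
  z_1 = (0.263 + 1.215388) / (-0.704) = -2.1,   |z_1| = 2.1.
  z_2 = (0.263 - 1.215388) / (-0.704) = 1.3528,   |z_2| = 1.3528.
Moduli of all roots: 2.1000, 1.3528.
All moduli strictly greater than 1? Yes.
Verdict: Invertible.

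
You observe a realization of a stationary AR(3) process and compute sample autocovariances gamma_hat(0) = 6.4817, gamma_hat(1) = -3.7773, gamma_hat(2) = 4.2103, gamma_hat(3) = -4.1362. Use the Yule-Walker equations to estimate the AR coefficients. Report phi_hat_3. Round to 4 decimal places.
\hat\phi_{3} = -0.3180

The Yule-Walker equations for an AR(p) process read, in matrix form,
  Gamma_p phi = r_p,   with   (Gamma_p)_{ij} = gamma(|i - j|),
                       (r_p)_i = gamma(i),   i,j = 1..p.
Substitute the sample gammas (Toeplitz matrix and right-hand side of size 3):
  Gamma_p = [[6.4817, -3.7773, 4.2103], [-3.7773, 6.4817, -3.7773], [4.2103, -3.7773, 6.4817]]
  r_p     = [-3.7773, 4.2103, -4.1362]
Written out (R1..R3):
  (R1) 6.4817 phi_1 - 3.7773 phi_2 + 4.2103 phi_3 = -3.7773
  (R2) -3.7773 phi_1 + 6.4817 phi_2 - 3.7773 phi_3 = 4.2103
  (R3) 4.2103 phi_1 - 3.7773 phi_2 + 6.4817 phi_3 = -4.1362
Gaussian elimination:
  R2 <- R2 - (-3.7773/6.4817) R1 = R2 - (-0.582764) R1:  4.280426 phi_2 - 1.32369 phi_3 = 2.009026
  R3 <- R3 - (4.2103/6.4817) R1 = R3 - (0.649567) R1:  -1.32369 phi_2 + 3.746827 phi_3 = -1.68259
  R3 <- R3 - (-1.32369/4.280426) R2 = R3 - (-0.309242) R2:  3.337486 phi_3 = -1.061313
Back-substitution:
  phi_hat_3 = -1.061313 / 3.337486 = -0.317998
  phi_hat_2 = (2.009026 - (-1.32369)(-0.317998)) / 4.280426 = 0.371013
  phi_hat_1 = (-3.7773 - (-3.7773)(0.371013) - (4.2103)(-0.317998)) / 6.4817 = -0.15999
So phi_hat = [-0.1600, 0.3710, -0.3180].
Therefore phi_hat_3 = -0.3180.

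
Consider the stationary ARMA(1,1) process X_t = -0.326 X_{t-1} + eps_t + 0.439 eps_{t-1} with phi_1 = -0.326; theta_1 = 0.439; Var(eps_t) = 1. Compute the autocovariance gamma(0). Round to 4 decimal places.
\gamma(0) = 1.0143

Multiply the model equation by X_{t-k} and take expectations. With theta_0 = psi_0 = 1 and psi_j the MA(infinity) weights, this gives
  gamma(k) - sum_i phi_i gamma(k-i) = c_k,
  c_k = sigma^2 * sum_{j=k..q} theta_j psi_{j-k}   (c_k = 0 for k > q),
using gamma(-m) = gamma(m).
psi-weights needed (psi_j = theta_j + sum_i phi_i psi_{j-i}):
  psi_1 = theta_1 + phi_1 = 0.439 + (-0.326) = 0.113
Right-hand sides:
  c_0 = sigma^2 (1 + theta_1 psi_1) = 1 * (1 + (0.439)(0.113)) = 1 * 1.049607 = 1.049607
  c_1 = sigma^2 theta_1 = 1 * (0.439) = 0.439
  c_2 = 0
Equations for k = 0 and k = 1 (AR order 1):
  gamma(0) = phi_1 gamma(1) + c_0
  gamma(1) = phi_1 gamma(0) + c_1
Substituting the second into the first: gamma(0) (1 - phi_1^2) = c_0 + phi_1 c_1, so
  gamma(0) = (c_0 + phi_1 c_1) / (1 - phi_1^2) = (1.049607 + (-0.326)(0.439)) / (1 - (-0.326)^2) = 0.906493 / 0.893724 = 1.014287.
Therefore gamma(0) = 1.0143 (to 4 decimal places).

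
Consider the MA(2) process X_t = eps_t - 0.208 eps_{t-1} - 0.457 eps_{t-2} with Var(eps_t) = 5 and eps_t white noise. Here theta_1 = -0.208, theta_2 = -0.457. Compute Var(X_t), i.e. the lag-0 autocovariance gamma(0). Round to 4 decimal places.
\gamma(0) = 6.2606

For an MA(q) process X_t = eps_t + sum_i theta_i eps_{t-i} with
Var(eps_t) = sigma^2, the variance is
  gamma(0) = sigma^2 * (1 + sum_i theta_i^2).
  sum_i theta_i^2 = (-0.208)^2 + (-0.457)^2 = 0.043264 + 0.208849 = 0.252113.
  gamma(0) = 5 * (1 + 0.252113) = 5 * 1.252113 = 6.260565, which rounds to 6.2606.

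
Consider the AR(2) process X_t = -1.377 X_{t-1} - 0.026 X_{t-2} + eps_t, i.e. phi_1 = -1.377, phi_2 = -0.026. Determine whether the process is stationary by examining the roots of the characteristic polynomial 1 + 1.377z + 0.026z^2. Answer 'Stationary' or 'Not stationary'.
\text{Not stationary}

The AR(p) characteristic polynomial is P(z) = 1 + 1.377z + 0.026z^2.
Stationarity requires all roots to lie outside the unit circle, i.e. |z| > 1 for every root.
Set 1 + (1.377) z + (0.026) z^2 = 0, i.e. a z^2 + b z + c = 0 with a = 0.026, b = 1.377, c = 1.
Discriminant D = b^2 - 4ac = (1.377)^2 - 4*(0.026)*1 = 1.896129 - (0.104) = 1.792129.
D >= 0, so the roots are real: z = (-b +/- sqrt(D)) / (2a) = (-1.377 +/- 1.338704) / (0.052).
  z_1 = (-1.377 + 1.338704) / (0.052) = -0.7365,   |z_1| = 0.7365.
  z_2 = (-1.377 - 1.338704) / (0.052) = -52.2251,   |z_2| = 52.2251.
Moduli of all roots: 0.7365, 52.2251.
All moduli strictly greater than 1? No.
Verdict: Not stationary.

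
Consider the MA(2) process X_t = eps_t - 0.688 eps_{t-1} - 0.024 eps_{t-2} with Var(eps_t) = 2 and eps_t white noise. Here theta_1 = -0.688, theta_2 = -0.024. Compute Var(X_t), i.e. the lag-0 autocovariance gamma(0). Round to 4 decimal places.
\gamma(0) = 2.9478

For an MA(q) process X_t = eps_t + sum_i theta_i eps_{t-i} with
Var(eps_t) = sigma^2, the variance is
  gamma(0) = sigma^2 * (1 + sum_i theta_i^2).
  sum_i theta_i^2 = (-0.688)^2 + (-0.024)^2 = 0.473344 + 0.000576 = 0.47392.
  gamma(0) = 2 * (1 + 0.47392) = 2 * 1.47392 = 2.94784, which rounds to 2.9478.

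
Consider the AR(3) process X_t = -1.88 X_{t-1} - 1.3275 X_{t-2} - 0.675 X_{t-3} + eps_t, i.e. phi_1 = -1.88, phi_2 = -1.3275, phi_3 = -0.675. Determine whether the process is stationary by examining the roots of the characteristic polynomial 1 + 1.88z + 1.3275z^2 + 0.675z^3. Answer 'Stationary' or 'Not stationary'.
\text{Not stationary}

The AR(p) characteristic polynomial is P(z) = 1 + 1.88z + 1.3275z^2 + 0.675z^3.
Stationarity requires all roots to lie outside the unit circle, i.e. |z| > 1 for every root.
Degree 3: look for a simple real root z0 first, then factor out (1 - z/z0) and solve the remaining quadratic.
Testing z0 = -0.8: P(-0.8) = 1 + (1.88)(-0.8) + (1.3275)(-0.8)^2 + (0.675)(-0.8)^3
  = 1 + (-1.504) + (0.8496) + (-0.3456) = 0.  So z_0 = -0.8 is a root, |z_0| = 0.8.
Divide out the factor (1 + 1.25 z) = (1 - z/z0) (since 1/z0 = -1.25):
  P(z) = (1 + 1.25 z)(1 + (0.63) z + (0.54) z^2)
  [check: z-coef 0.63 - (-1.25) = 1.88; z^2-coef 0.54 - (-1.25)(0.63) = 1.3275; z^3-coef -(-1.25)(0.54) = 0.675.]
Remaining roots from the quadratic factor 1 + (0.63) z + (0.54) z^2:
  Set 1 + (0.63) z + (0.54) z^2 = 0, i.e. a z^2 + b z + c = 0 with a = 0.54, b = 0.63, c = 1.
  Discriminant D = b^2 - 4ac = (0.63)^2 - 4*(0.54)*1 = 0.3969 - (2.16) = -1.7631.
  D < 0, so the roots are the complex-conjugate pair z = (-b +/- i sqrt(-D)) / (2a) = -0.5833 +/- 1.2295i.
  For a conjugate pair |z|^2 = z * conj(z) = (product of roots) = c/a = 1/(0.54) = 1.851852, so |z| = sqrt(1.851852) = 1.3608 for both roots.
Moduli of all roots: 0.8000, 1.3608, 1.3608.
All moduli strictly greater than 1? No.
Verdict: Not stationary.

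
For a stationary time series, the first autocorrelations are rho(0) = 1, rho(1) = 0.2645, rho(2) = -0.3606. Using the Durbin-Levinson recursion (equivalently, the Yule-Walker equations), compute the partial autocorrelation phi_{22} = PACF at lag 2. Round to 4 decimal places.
\phi_{22} = -0.4629

The PACF at lag k is phi_{kk}, the last component of the solution
to the Yule-Walker system G_k phi = r_k where
  (G_k)_{ij} = rho(|i - j|), (r_k)_i = rho(i), i,j = 1..k.
Equivalently, Durbin-Levinson gives phi_{kk} iteratively:
  phi_{11} = rho(1)
  phi_{kk} = [rho(k) - sum_{j=1..k-1} phi_{k-1,j} rho(k-j)]
            / [1 - sum_{j=1..k-1} phi_{k-1,j} rho(j)],
  phi_{k,j} = phi_{k-1,j} - phi_{kk} phi_{k-1,k-j},  j = 1..k-1.
Step k = 1:
  phi_11 = rho(1) = 0.2645.
Step k = 2:
  phi_22 = [rho(2) - phi_11 rho(1)] / [1 - phi_11 rho(1)] = [-0.3606 - (0.2645)(0.2645)] / [1 - (0.2645)(0.2645)]
         = -0.43056025 / 0.93003975 = -0.4629.
Therefore phi_{22} = -0.4629.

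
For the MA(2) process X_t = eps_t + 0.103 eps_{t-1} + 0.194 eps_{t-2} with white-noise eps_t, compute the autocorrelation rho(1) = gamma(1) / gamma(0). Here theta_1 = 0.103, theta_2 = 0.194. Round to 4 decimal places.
\rho(1) = 0.1173

For an MA(q) process with theta_0 = 1, the autocovariance is
  gamma(k) = sigma^2 * sum_{i=0..q-k} theta_i * theta_{i+k},
and rho(k) = gamma(k) / gamma(0). Sigma^2 cancels.
  numerator   = (1)*(0.103) + (0.103)*(0.194) = 0.122982.
  denominator = (1)^2 + (0.103)^2 + (0.194)^2 = 1.048245.
  rho(1) = 0.122982 / 1.048245 = 0.1173.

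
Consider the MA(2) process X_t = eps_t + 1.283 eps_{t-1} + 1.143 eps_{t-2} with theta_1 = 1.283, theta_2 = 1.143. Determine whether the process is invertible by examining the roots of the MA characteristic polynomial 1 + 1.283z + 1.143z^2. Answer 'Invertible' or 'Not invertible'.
\text{Not invertible}

The MA(q) characteristic polynomial is P(z) = 1 + 1.283z + 1.143z^2.
Invertibility requires all roots to lie outside the unit circle, i.e. |z| > 1 for every root.
Set 1 + (1.283) z + (1.143) z^2 = 0, i.e. a z^2 + b z + c = 0 with a = 1.143, b = 1.283, c = 1.
Discriminant D = b^2 - 4ac = (1.283)^2 - 4*(1.143)*1 = 1.646089 - (4.572) = -2.925911.
D < 0, so the roots are the complex-conjugate pair z = (-b +/- i sqrt(-D)) / (2a) = -0.5612 +/- 0.7483i.
For a conjugate pair |z|^2 = z * conj(z) = (product of roots) = c/a = 1/(1.143) = 0.874891, so |z| = sqrt(0.874891) = 0.9354 for both roots.
Moduli of all roots: 0.9354, 0.9354.
All moduli strictly greater than 1? No.
Verdict: Not invertible.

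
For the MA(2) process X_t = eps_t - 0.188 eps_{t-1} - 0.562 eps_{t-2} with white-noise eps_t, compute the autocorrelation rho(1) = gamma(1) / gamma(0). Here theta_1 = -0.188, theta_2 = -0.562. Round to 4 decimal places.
\rho(1) = -0.0609

For an MA(q) process with theta_0 = 1, the autocovariance is
  gamma(k) = sigma^2 * sum_{i=0..q-k} theta_i * theta_{i+k},
and rho(k) = gamma(k) / gamma(0). Sigma^2 cancels.
  numerator   = (1)*(-0.188) + (-0.188)*(-0.562) = -0.082344.
  denominator = (1)^2 + (-0.188)^2 + (-0.562)^2 = 1.351188.
  rho(1) = -0.082344 / 1.351188 = -0.0609.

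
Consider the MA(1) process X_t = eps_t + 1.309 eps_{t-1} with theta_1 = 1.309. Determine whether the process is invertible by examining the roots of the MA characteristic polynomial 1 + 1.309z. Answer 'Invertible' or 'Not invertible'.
\text{Not invertible}

The MA(q) characteristic polynomial is P(z) = 1 + 1.309z.
Invertibility requires all roots to lie outside the unit circle, i.e. |z| > 1 for every root.
This is linear in z: 1 + (1.309) z = 0  =>  z = -1/(1.309) = -0.763942,  |z| = 0.763942.
Moduli of all roots: 0.7639.
All moduli strictly greater than 1? No.
Verdict: Not invertible.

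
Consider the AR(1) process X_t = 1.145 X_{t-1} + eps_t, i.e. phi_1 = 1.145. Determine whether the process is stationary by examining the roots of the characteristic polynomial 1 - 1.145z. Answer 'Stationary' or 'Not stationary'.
\text{Not stationary}

The AR(p) characteristic polynomial is P(z) = 1 - 1.145z.
Stationarity requires all roots to lie outside the unit circle, i.e. |z| > 1 for every root.
This is linear in z: 1 + (-1.145) z = 0  =>  z = -1/(-1.145) = 0.873362,  |z| = 0.873362.
Moduli of all roots: 0.8734.
All moduli strictly greater than 1? No.
Verdict: Not stationary.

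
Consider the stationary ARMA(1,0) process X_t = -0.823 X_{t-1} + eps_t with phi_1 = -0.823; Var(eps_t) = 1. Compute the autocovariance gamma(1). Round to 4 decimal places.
\gamma(1) = -2.5506

Multiply the model equation by X_{t-k} and take expectations. With theta_0 = psi_0 = 1 and psi_j the MA(infinity) weights, this gives
  gamma(k) - sum_i phi_i gamma(k-i) = c_k,
  c_k = sigma^2 * sum_{j=k..q} theta_j psi_{j-k}   (c_k = 0 for k > q),
using gamma(-m) = gamma(m).
Pure AR (q = 0): c_0 = sigma^2 = 1, c_k = 0 for k >= 1.
Equations for k = 0 and k = 1 (AR order 1):
  gamma(0) = phi_1 gamma(1) + c_0
  gamma(1) = phi_1 gamma(0) + c_1
Substituting the second into the first: gamma(0) (1 - phi_1^2) = c_0 + phi_1 c_1, so
  gamma(0) = c_0 / (1 - phi_1^2) = 1 / (1 - (-0.823)^2) = 1 / 0.322671 = 3.099132.
  gamma(1) = phi_1 gamma(0) = (-0.823)(3.099132) = -2.550586.
Therefore gamma(1) = -2.5506 (to 4 decimal places).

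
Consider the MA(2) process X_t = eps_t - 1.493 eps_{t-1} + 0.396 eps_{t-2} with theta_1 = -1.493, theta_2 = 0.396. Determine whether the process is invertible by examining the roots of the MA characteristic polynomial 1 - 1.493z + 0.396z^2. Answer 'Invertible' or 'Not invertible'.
\text{Not invertible}

The MA(q) characteristic polynomial is P(z) = 1 - 1.493z + 0.396z^2.
Invertibility requires all roots to lie outside the unit circle, i.e. |z| > 1 for every root.
Set 1 + (-1.493) z + (0.396) z^2 = 0, i.e. a z^2 + b z + c = 0 with a = 0.396, b = -1.493, c = 1.
Discriminant D = b^2 - 4ac = (-1.493)^2 - 4*(0.396)*1 = 2.229049 - (1.584) = 0.645049.
D >= 0, so the roots are real: z = (-b +/- sqrt(D)) / (2a) = (1.493 +/- 0.803149) / (0.792).
  z_1 = (1.493 + 0.803149) / (0.792) = 2.8992,   |z_1| = 2.8992.
  z_2 = (1.493 - 0.803149) / (0.792) = 0.871,   |z_2| = 0.871.
Moduli of all roots: 2.8992, 0.8710.
All moduli strictly greater than 1? No.
Verdict: Not invertible.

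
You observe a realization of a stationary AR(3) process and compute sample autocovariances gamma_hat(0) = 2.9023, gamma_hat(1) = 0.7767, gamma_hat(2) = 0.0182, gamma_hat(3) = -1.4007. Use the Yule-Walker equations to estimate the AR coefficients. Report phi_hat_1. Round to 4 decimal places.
\hat\phi_{1} = 0.2510

The Yule-Walker equations for an AR(p) process read, in matrix form,
  Gamma_p phi = r_p,   with   (Gamma_p)_{ij} = gamma(|i - j|),
                       (r_p)_i = gamma(i),   i,j = 1..p.
Substitute the sample gammas (Toeplitz matrix and right-hand side of size 3):
  Gamma_p = [[2.9023, 0.7767, 0.0182], [0.7767, 2.9023, 0.7767], [0.0182, 0.7767, 2.9023]]
  r_p     = [0.7767, 0.0182, -1.4007]
Written out (R1..R3):
  (R1) 2.9023 phi_1 + 0.7767 phi_2 + 0.0182 phi_3 = 0.7767
  (R2) 0.7767 phi_1 + 2.9023 phi_2 + 0.7767 phi_3 = 0.0182
  (R3) 0.0182 phi_1 + 0.7767 phi_2 + 2.9023 phi_3 = -1.4007
Gaussian elimination:
  R2 <- R2 - (0.7767/2.9023) R1 = R2 - (0.267615) R1:  2.694443 phi_2 + 0.771829 phi_3 = -0.189657
  R3 <- R3 - (0.0182/2.9023) R1 = R3 - (0.006271) R1:  0.771829 phi_2 + 2.902186 phi_3 = -1.405571
  R3 <- R3 - (0.771829/2.694443) R2 = R3 - (0.286452) R2:  2.681094 phi_3 = -1.351243
Back-substitution:
  phi_hat_3 = -1.351243 / 2.681094 = -0.503989
  phi_hat_2 = (-0.189657 - (0.771829)(-0.503989)) / 2.694443 = 0.073981
  phi_hat_1 = (0.7767 - (0.7767)(0.073981) - (0.0182)(-0.503989)) / 2.9023 = 0.250977
So phi_hat = [0.2510, 0.0740, -0.5040].
Therefore phi_hat_1 = 0.2510.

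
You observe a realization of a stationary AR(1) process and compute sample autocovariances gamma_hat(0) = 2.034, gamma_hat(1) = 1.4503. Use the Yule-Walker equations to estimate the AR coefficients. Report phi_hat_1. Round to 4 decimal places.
\hat\phi_{1} = 0.7130

The Yule-Walker equations for an AR(p) process read, in matrix form,
  Gamma_p phi = r_p,   with   (Gamma_p)_{ij} = gamma(|i - j|),
                       (r_p)_i = gamma(i),   i,j = 1..p.
Substitute the sample gammas (Toeplitz matrix and right-hand side of size 1):
  Gamma_p = [[2.034]]
  r_p     = [1.4503]
With p = 1 this is the single equation gamma(0) phi_1 = gamma(1):
  phi_hat_1 = gamma(1) / gamma(0) = 1.4503 / 2.034 = 0.7130.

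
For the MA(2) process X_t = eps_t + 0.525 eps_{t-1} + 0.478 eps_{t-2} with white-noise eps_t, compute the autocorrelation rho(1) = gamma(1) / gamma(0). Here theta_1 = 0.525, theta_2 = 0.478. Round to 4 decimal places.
\rho(1) = 0.5159

For an MA(q) process with theta_0 = 1, the autocovariance is
  gamma(k) = sigma^2 * sum_{i=0..q-k} theta_i * theta_{i+k},
and rho(k) = gamma(k) / gamma(0). Sigma^2 cancels.
  numerator   = (1)*(0.525) + (0.525)*(0.478) = 0.77595.
  denominator = (1)^2 + (0.525)^2 + (0.478)^2 = 1.504109.
  rho(1) = 0.77595 / 1.504109 = 0.5159.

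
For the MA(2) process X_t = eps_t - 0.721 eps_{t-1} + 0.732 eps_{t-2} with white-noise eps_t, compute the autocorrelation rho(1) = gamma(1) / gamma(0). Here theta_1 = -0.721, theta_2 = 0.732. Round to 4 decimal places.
\rho(1) = -0.6075

For an MA(q) process with theta_0 = 1, the autocovariance is
  gamma(k) = sigma^2 * sum_{i=0..q-k} theta_i * theta_{i+k},
and rho(k) = gamma(k) / gamma(0). Sigma^2 cancels.
  numerator   = (1)*(-0.721) + (-0.721)*(0.732) = -1.248772.
  denominator = (1)^2 + (-0.721)^2 + (0.732)^2 = 2.055665.
  rho(1) = -1.248772 / 2.055665 = -0.6075.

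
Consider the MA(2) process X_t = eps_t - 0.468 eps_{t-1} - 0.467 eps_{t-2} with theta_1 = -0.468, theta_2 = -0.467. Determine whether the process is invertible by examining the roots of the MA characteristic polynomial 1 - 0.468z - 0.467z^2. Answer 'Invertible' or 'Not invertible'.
\text{Invertible}

The MA(q) characteristic polynomial is P(z) = 1 - 0.468z - 0.467z^2.
Invertibility requires all roots to lie outside the unit circle, i.e. |z| > 1 for every root.
Set 1 + (-0.468) z + (-0.467) z^2 = 0, i.e. a z^2 + b z + c = 0 with a = -0.467, b = -0.468, c = 1.
Discriminant D = b^2 - 4ac = (-0.468)^2 - 4*(-0.467)*1 = 0.219024 - (-1.868) = 2.087024.
D >= 0, so the roots are real: z = (-b +/- sqrt(D)) / (2a) = (0.468 +/- 1.444654) / (-0.934).
  z_1 = (0.468 + 1.444654) / (-0.934) = -2.0478,   |z_1| = 2.0478.
  z_2 = (0.468 - 1.444654) / (-0.934) = 1.0457,   |z_2| = 1.0457.
Moduli of all roots: 2.0478, 1.0457.
All moduli strictly greater than 1? Yes.
Verdict: Invertible.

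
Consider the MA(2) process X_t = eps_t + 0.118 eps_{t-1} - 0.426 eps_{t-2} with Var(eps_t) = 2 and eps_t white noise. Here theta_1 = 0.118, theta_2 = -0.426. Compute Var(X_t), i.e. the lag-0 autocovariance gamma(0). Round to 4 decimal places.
\gamma(0) = 2.3908

For an MA(q) process X_t = eps_t + sum_i theta_i eps_{t-i} with
Var(eps_t) = sigma^2, the variance is
  gamma(0) = sigma^2 * (1 + sum_i theta_i^2).
  sum_i theta_i^2 = (0.118)^2 + (-0.426)^2 = 0.013924 + 0.181476 = 0.1954.
  gamma(0) = 2 * (1 + 0.1954) = 2 * 1.1954 = 2.3908.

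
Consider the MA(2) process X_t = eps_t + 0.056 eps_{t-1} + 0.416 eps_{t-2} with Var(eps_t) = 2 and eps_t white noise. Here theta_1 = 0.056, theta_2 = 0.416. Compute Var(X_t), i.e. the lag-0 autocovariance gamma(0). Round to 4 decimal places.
\gamma(0) = 2.3524

For an MA(q) process X_t = eps_t + sum_i theta_i eps_{t-i} with
Var(eps_t) = sigma^2, the variance is
  gamma(0) = sigma^2 * (1 + sum_i theta_i^2).
  sum_i theta_i^2 = (0.056)^2 + (0.416)^2 = 0.003136 + 0.173056 = 0.176192.
  gamma(0) = 2 * (1 + 0.176192) = 2 * 1.176192 = 2.352384, which rounds to 2.3524.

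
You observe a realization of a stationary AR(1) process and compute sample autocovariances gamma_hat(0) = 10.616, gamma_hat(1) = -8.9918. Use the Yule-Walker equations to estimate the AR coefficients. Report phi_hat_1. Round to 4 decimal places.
\hat\phi_{1} = -0.8470

The Yule-Walker equations for an AR(p) process read, in matrix form,
  Gamma_p phi = r_p,   with   (Gamma_p)_{ij} = gamma(|i - j|),
                       (r_p)_i = gamma(i),   i,j = 1..p.
Substitute the sample gammas (Toeplitz matrix and right-hand side of size 1):
  Gamma_p = [[10.616]]
  r_p     = [-8.9918]
With p = 1 this is the single equation gamma(0) phi_1 = gamma(1):
  phi_hat_1 = gamma(1) / gamma(0) = -8.9918 / 10.616 = -0.8470.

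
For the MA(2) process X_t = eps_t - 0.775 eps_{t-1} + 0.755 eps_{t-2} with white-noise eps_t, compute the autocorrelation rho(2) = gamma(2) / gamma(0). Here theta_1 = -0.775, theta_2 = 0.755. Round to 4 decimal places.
\rho(2) = 0.3478

For an MA(q) process with theta_0 = 1, the autocovariance is
  gamma(k) = sigma^2 * sum_{i=0..q-k} theta_i * theta_{i+k},
and rho(k) = gamma(k) / gamma(0). Sigma^2 cancels.
  numerator   = (1)*(0.755) = 0.755.
  denominator = (1)^2 + (-0.775)^2 + (0.755)^2 = 2.17065.
  rho(2) = 0.755 / 2.17065 = 0.3478.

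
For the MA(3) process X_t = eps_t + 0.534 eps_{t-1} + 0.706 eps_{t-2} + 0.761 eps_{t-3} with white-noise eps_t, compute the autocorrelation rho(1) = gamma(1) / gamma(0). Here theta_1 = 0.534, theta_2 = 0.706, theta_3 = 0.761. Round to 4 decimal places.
\rho(1) = 0.6130

For an MA(q) process with theta_0 = 1, the autocovariance is
  gamma(k) = sigma^2 * sum_{i=0..q-k} theta_i * theta_{i+k},
and rho(k) = gamma(k) / gamma(0). Sigma^2 cancels.
  numerator   = (1)*(0.534) + (0.534)*(0.706) + (0.706)*(0.761) = 1.44827.
  denominator = (1)^2 + (0.534)^2 + (0.706)^2 + (0.761)^2 = 2.362713.
  rho(1) = 1.44827 / 2.362713 = 0.6130.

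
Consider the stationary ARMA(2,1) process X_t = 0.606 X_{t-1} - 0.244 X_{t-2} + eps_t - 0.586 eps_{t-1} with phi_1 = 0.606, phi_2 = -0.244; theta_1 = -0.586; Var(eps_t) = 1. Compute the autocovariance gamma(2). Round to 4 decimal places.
\gamma(2) = -0.2303

Multiply the model equation by X_{t-k} and take expectations. With theta_0 = psi_0 = 1 and psi_j the MA(infinity) weights, this gives
  gamma(k) - sum_i phi_i gamma(k-i) = c_k,
  c_k = sigma^2 * sum_{j=k..q} theta_j psi_{j-k}   (c_k = 0 for k > q),
using gamma(-m) = gamma(m).
psi-weights needed (psi_j = theta_j + sum_i phi_i psi_{j-i}):
  psi_1 = theta_1 + phi_1 = -0.586 + (0.606) = 0.02
Right-hand sides:
  c_0 = sigma^2 (1 + theta_1 psi_1) = 1 * (1 + (-0.586)(0.02)) = 1 * 0.98828 = 0.98828
  c_1 = sigma^2 theta_1 = 1 * (-0.586) = -0.586
  c_2 = 0
Equations for k = 0, 1, 2 (AR order 2, c_2 = 0):
  (E0) gamma(0) = phi_1 gamma(1) + phi_2 gamma(2) + c_0
  (E1) gamma(1) = phi_1 gamma(0) + phi_2 gamma(1) + c_1
  (E2) gamma(2) = phi_1 gamma(1) + phi_2 gamma(0)
From (E1): gamma(1) = A gamma(0) + B with
  A = phi_1 / (1 - phi_2) = 0.606 / 1.244 = 0.487138,   B = c_1 / (1 - phi_2) = -0.586 / 1.244 = -0.471061.
Insert (E2) into (E0): gamma(0) (1 - phi_2^2) = phi_1 (1 + phi_2) gamma(1) + c_0.
  phi_1 (1 + phi_2) = (0.606)(0.756) = 0.458136,   1 - phi_2^2 = 0.940464.
Replace gamma(1) by A gamma(0) + B and collect gamma(0):
  gamma(0) [0.940464 - (0.458136)(0.487138)] = (0.458136)(-0.471061) + 0.98828
  gamma(0) * 0.717288 = 0.77247
  gamma(0) = 0.77247 / 0.717288 = 1.076931.
  gamma(1) = A gamma(0) + B = (0.487138)(1.076931) + (-0.471061) = 0.053553.
  gamma(2) = phi_1 gamma(1) + phi_2 gamma(0) = (0.606)(0.053553) + (-0.244)(1.076931) = -0.230318.
Therefore gamma(2) = -0.2303 (to 4 decimal places).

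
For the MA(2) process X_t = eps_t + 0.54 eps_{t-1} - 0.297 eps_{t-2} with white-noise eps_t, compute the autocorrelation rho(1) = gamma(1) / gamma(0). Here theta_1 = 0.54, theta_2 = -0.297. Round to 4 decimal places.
\rho(1) = 0.2751

For an MA(q) process with theta_0 = 1, the autocovariance is
  gamma(k) = sigma^2 * sum_{i=0..q-k} theta_i * theta_{i+k},
and rho(k) = gamma(k) / gamma(0). Sigma^2 cancels.
  numerator   = (1)*(0.54) + (0.54)*(-0.297) = 0.37962.
  denominator = (1)^2 + (0.54)^2 + (-0.297)^2 = 1.379809.
  rho(1) = 0.37962 / 1.379809 = 0.2751.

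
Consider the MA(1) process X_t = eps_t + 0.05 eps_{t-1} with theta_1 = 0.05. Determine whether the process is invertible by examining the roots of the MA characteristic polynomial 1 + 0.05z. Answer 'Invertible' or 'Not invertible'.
\text{Invertible}

The MA(q) characteristic polynomial is P(z) = 1 + 0.05z.
Invertibility requires all roots to lie outside the unit circle, i.e. |z| > 1 for every root.
This is linear in z: 1 + (0.05) z = 0  =>  z = -1/(0.05) = -20,  |z| = 20.
Moduli of all roots: 20.0000.
All moduli strictly greater than 1? Yes.
Verdict: Invertible.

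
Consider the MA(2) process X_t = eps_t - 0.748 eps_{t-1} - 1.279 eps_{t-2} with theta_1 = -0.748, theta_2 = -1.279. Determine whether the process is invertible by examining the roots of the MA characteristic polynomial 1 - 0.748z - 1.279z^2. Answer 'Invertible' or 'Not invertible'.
\text{Not invertible}

The MA(q) characteristic polynomial is P(z) = 1 - 0.748z - 1.279z^2.
Invertibility requires all roots to lie outside the unit circle, i.e. |z| > 1 for every root.
Set 1 + (-0.748) z + (-1.279) z^2 = 0, i.e. a z^2 + b z + c = 0 with a = -1.279, b = -0.748, c = 1.
Discriminant D = b^2 - 4ac = (-0.748)^2 - 4*(-1.279)*1 = 0.559504 - (-5.116) = 5.675504.
D >= 0, so the roots are real: z = (-b +/- sqrt(D)) / (2a) = (0.748 +/- 2.382332) / (-2.558).
  z_1 = (0.748 + 2.382332) / (-2.558) = -1.2237,   |z_1| = 1.2237.
  z_2 = (0.748 - 2.382332) / (-2.558) = 0.6389,   |z_2| = 0.6389.
Moduli of all roots: 1.2237, 0.6389.
All moduli strictly greater than 1? No.
Verdict: Not invertible.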